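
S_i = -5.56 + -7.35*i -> [-5.56, -12.91, -20.26, -27.61, -34.96]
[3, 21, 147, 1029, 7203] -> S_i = 3*7^i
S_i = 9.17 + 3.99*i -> [9.17, 13.16, 17.15, 21.14, 25.13]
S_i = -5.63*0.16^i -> [-5.63, -0.9, -0.14, -0.02, -0.0]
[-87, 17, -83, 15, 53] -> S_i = Random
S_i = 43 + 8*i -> [43, 51, 59, 67, 75]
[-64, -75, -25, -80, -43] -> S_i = Random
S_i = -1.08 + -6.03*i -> [-1.08, -7.11, -13.14, -19.17, -25.2]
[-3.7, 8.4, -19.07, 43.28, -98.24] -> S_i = -3.70*(-2.27)^i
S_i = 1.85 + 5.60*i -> [1.85, 7.45, 13.05, 18.65, 24.25]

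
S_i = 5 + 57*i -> [5, 62, 119, 176, 233]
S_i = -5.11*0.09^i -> [-5.11, -0.46, -0.04, -0.0, -0.0]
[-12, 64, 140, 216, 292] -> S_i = -12 + 76*i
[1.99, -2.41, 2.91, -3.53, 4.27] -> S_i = 1.99*(-1.21)^i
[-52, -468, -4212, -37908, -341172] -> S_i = -52*9^i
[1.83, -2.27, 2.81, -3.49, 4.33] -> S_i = 1.83*(-1.24)^i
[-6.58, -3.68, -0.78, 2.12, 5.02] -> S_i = -6.58 + 2.90*i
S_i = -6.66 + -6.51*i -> [-6.66, -13.17, -19.68, -26.19, -32.7]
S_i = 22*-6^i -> [22, -132, 792, -4752, 28512]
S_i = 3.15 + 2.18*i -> [3.15, 5.33, 7.51, 9.69, 11.87]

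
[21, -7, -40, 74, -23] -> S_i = Random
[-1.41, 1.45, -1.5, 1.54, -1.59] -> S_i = -1.41*(-1.03)^i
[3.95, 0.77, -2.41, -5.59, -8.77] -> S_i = 3.95 + -3.18*i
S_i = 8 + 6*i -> [8, 14, 20, 26, 32]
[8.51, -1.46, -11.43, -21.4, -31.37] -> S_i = 8.51 + -9.97*i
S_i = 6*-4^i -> [6, -24, 96, -384, 1536]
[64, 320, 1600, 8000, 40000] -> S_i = 64*5^i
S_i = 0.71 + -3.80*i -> [0.71, -3.09, -6.89, -10.69, -14.49]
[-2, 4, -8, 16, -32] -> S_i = -2*-2^i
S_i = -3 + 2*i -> [-3, -1, 1, 3, 5]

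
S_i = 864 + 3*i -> [864, 867, 870, 873, 876]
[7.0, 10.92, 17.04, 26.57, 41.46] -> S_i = 7.00*1.56^i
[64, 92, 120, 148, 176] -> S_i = 64 + 28*i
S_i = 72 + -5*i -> [72, 67, 62, 57, 52]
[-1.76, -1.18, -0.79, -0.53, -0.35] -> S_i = -1.76*0.67^i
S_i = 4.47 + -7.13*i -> [4.47, -2.66, -9.79, -16.92, -24.05]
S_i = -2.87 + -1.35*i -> [-2.87, -4.22, -5.57, -6.92, -8.27]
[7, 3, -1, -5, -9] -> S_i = 7 + -4*i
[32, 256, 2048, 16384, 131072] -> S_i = 32*8^i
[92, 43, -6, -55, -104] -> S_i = 92 + -49*i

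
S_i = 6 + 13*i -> [6, 19, 32, 45, 58]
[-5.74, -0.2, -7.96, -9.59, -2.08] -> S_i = Random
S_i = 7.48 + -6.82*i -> [7.48, 0.66, -6.16, -12.98, -19.8]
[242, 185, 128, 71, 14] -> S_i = 242 + -57*i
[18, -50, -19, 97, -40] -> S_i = Random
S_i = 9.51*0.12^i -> [9.51, 1.14, 0.14, 0.02, 0.0]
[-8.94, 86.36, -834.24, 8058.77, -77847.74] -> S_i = -8.94*(-9.66)^i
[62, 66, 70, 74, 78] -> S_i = 62 + 4*i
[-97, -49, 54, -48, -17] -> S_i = Random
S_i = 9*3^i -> [9, 27, 81, 243, 729]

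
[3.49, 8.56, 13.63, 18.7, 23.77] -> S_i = 3.49 + 5.07*i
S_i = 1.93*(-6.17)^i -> [1.93, -11.91, 73.47, -453.33, 2797.04]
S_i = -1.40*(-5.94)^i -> [-1.4, 8.32, -49.4, 293.42, -1742.91]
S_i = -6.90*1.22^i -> [-6.9, -8.42, -10.27, -12.53, -15.29]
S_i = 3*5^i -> [3, 15, 75, 375, 1875]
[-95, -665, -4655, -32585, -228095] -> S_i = -95*7^i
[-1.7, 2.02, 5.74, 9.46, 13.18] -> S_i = -1.70 + 3.72*i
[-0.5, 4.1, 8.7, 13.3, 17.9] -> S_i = -0.50 + 4.60*i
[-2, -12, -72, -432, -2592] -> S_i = -2*6^i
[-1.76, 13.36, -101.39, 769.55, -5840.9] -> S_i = -1.76*(-7.59)^i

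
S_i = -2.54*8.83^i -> [-2.54, -22.43, -198.04, -1748.7, -15441.04]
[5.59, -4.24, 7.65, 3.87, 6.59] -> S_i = Random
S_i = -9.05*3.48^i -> [-9.05, -31.49, -109.6, -381.4, -1327.29]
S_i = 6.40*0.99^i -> [6.4, 6.34, 6.27, 6.21, 6.15]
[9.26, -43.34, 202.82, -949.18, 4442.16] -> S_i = 9.26*(-4.68)^i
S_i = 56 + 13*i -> [56, 69, 82, 95, 108]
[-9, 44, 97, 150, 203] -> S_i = -9 + 53*i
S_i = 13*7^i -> [13, 91, 637, 4459, 31213]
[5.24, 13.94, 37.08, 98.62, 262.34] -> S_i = 5.24*2.66^i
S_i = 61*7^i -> [61, 427, 2989, 20923, 146461]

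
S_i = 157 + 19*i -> [157, 176, 195, 214, 233]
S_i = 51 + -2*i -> [51, 49, 47, 45, 43]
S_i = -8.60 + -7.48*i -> [-8.6, -16.08, -23.56, -31.04, -38.52]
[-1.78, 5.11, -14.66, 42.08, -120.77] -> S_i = -1.78*(-2.87)^i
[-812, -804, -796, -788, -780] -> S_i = -812 + 8*i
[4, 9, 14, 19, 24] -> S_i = 4 + 5*i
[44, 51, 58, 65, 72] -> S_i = 44 + 7*i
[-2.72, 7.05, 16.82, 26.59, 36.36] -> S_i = -2.72 + 9.77*i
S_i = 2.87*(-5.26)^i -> [2.87, -15.1, 79.41, -417.68, 2196.97]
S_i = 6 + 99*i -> [6, 105, 204, 303, 402]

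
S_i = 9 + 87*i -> [9, 96, 183, 270, 357]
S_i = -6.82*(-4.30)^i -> [-6.82, 29.33, -126.1, 542.24, -2331.62]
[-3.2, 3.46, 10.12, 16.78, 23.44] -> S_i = -3.20 + 6.66*i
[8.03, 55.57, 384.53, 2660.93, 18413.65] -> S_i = 8.03*6.92^i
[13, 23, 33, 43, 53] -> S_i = 13 + 10*i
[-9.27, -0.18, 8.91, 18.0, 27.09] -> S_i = -9.27 + 9.09*i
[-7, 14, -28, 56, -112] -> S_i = -7*-2^i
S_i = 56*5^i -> [56, 280, 1400, 7000, 35000]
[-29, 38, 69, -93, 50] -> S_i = Random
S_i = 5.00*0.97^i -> [5.0, 4.85, 4.7, 4.56, 4.43]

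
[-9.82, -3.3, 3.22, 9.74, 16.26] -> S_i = -9.82 + 6.52*i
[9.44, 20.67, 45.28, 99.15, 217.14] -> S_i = 9.44*2.19^i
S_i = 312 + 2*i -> [312, 314, 316, 318, 320]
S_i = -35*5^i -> [-35, -175, -875, -4375, -21875]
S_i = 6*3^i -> [6, 18, 54, 162, 486]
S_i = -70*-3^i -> [-70, 210, -630, 1890, -5670]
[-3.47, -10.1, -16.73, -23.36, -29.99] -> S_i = -3.47 + -6.63*i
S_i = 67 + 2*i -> [67, 69, 71, 73, 75]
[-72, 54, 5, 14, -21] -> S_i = Random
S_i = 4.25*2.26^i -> [4.25, 9.6, 21.71, 49.06, 110.87]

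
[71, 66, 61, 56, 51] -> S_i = 71 + -5*i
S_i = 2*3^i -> [2, 6, 18, 54, 162]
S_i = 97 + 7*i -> [97, 104, 111, 118, 125]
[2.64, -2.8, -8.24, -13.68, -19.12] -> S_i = 2.64 + -5.44*i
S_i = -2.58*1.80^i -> [-2.58, -4.64, -8.36, -15.05, -27.08]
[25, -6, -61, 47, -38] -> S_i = Random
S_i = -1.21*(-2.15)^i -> [-1.21, 2.6, -5.59, 12.03, -25.85]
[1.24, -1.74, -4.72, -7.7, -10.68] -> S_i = 1.24 + -2.98*i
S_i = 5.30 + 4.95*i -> [5.3, 10.25, 15.2, 20.15, 25.1]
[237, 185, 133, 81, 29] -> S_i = 237 + -52*i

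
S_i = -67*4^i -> [-67, -268, -1072, -4288, -17152]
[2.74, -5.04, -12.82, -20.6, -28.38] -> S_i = 2.74 + -7.78*i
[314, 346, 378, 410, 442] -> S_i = 314 + 32*i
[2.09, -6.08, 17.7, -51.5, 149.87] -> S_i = 2.09*(-2.91)^i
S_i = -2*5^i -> [-2, -10, -50, -250, -1250]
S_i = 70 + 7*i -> [70, 77, 84, 91, 98]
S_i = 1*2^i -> [1, 2, 4, 8, 16]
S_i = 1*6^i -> [1, 6, 36, 216, 1296]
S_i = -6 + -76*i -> [-6, -82, -158, -234, -310]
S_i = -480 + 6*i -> [-480, -474, -468, -462, -456]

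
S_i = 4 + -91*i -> [4, -87, -178, -269, -360]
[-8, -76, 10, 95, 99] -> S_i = Random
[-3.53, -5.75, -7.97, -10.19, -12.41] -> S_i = -3.53 + -2.22*i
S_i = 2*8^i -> [2, 16, 128, 1024, 8192]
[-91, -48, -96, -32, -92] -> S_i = Random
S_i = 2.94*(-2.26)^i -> [2.94, -6.64, 15.02, -33.94, 76.7]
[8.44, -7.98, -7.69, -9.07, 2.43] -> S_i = Random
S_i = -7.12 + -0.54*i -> [-7.12, -7.66, -8.2, -8.74, -9.28]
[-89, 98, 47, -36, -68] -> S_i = Random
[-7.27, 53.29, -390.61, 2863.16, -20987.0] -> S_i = -7.27*(-7.33)^i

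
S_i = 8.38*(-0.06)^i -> [8.38, -0.5, 0.03, -0.0, 0.0]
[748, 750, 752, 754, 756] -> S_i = 748 + 2*i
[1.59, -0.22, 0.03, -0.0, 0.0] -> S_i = 1.59*(-0.14)^i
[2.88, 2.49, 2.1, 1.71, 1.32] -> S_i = 2.88 + -0.39*i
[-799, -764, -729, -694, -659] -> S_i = -799 + 35*i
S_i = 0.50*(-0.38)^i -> [0.5, -0.19, 0.07, -0.03, 0.01]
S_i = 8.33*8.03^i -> [8.33, 66.89, 537.13, 4313.12, 34634.36]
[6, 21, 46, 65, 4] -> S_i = Random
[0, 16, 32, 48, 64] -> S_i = 0 + 16*i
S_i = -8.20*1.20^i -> [-8.2, -9.84, -11.81, -14.17, -17.0]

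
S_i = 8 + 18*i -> [8, 26, 44, 62, 80]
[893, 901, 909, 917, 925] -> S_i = 893 + 8*i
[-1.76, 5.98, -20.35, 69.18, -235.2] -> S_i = -1.76*(-3.40)^i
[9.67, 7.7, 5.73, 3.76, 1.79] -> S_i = 9.67 + -1.97*i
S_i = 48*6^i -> [48, 288, 1728, 10368, 62208]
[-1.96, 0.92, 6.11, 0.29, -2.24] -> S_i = Random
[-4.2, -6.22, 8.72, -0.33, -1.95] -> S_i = Random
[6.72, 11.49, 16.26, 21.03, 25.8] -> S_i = 6.72 + 4.77*i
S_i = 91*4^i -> [91, 364, 1456, 5824, 23296]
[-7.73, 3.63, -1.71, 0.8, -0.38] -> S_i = -7.73*(-0.47)^i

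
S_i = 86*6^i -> [86, 516, 3096, 18576, 111456]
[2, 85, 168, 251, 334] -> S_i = 2 + 83*i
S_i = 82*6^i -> [82, 492, 2952, 17712, 106272]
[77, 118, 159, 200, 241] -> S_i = 77 + 41*i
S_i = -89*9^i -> [-89, -801, -7209, -64881, -583929]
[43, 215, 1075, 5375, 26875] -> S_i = 43*5^i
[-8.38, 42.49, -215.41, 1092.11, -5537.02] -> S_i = -8.38*(-5.07)^i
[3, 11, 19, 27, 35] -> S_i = 3 + 8*i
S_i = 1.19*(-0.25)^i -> [1.19, -0.3, 0.07, -0.02, 0.0]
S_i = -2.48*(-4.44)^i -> [-2.48, 11.01, -48.89, 217.07, -963.79]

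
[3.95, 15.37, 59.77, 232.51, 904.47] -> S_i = 3.95*3.89^i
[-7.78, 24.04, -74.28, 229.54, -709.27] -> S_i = -7.78*(-3.09)^i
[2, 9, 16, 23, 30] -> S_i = 2 + 7*i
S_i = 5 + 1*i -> [5, 6, 7, 8, 9]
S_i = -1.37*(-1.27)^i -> [-1.37, 1.74, -2.21, 2.81, -3.56]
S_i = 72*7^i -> [72, 504, 3528, 24696, 172872]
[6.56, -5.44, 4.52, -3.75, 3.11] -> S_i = 6.56*(-0.83)^i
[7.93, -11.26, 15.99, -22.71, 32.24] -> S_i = 7.93*(-1.42)^i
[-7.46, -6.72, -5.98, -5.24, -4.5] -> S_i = -7.46 + 0.74*i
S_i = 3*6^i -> [3, 18, 108, 648, 3888]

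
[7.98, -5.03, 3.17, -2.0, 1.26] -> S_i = 7.98*(-0.63)^i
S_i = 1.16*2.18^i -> [1.16, 2.53, 5.51, 12.02, 26.2]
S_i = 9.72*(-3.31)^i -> [9.72, -32.17, 106.49, -352.49, 1166.75]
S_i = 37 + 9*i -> [37, 46, 55, 64, 73]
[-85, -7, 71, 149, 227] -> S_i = -85 + 78*i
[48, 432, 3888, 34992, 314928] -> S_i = 48*9^i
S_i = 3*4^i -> [3, 12, 48, 192, 768]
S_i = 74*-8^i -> [74, -592, 4736, -37888, 303104]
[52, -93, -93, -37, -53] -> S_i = Random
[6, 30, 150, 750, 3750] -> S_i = 6*5^i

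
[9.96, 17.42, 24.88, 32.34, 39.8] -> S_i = 9.96 + 7.46*i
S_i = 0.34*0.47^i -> [0.34, 0.16, 0.08, 0.04, 0.02]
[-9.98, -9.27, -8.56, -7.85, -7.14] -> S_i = -9.98 + 0.71*i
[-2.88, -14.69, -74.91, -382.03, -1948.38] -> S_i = -2.88*5.10^i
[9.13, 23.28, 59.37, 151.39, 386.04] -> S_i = 9.13*2.55^i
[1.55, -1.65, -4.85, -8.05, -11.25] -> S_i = 1.55 + -3.20*i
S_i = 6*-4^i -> [6, -24, 96, -384, 1536]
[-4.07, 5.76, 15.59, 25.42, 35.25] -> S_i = -4.07 + 9.83*i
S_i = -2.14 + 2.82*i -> [-2.14, 0.68, 3.5, 6.32, 9.14]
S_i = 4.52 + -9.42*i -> [4.52, -4.9, -14.32, -23.74, -33.16]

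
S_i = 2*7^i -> [2, 14, 98, 686, 4802]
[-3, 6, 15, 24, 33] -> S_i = -3 + 9*i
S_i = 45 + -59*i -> [45, -14, -73, -132, -191]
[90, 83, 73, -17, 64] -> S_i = Random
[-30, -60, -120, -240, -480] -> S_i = -30*2^i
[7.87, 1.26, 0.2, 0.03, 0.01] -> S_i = 7.87*0.16^i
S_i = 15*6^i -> [15, 90, 540, 3240, 19440]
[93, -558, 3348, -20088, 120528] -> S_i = 93*-6^i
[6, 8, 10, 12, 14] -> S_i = 6 + 2*i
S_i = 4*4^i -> [4, 16, 64, 256, 1024]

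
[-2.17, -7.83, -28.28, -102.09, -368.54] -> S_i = -2.17*3.61^i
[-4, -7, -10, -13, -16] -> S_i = -4 + -3*i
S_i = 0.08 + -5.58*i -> [0.08, -5.5, -11.08, -16.66, -22.24]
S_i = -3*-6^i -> [-3, 18, -108, 648, -3888]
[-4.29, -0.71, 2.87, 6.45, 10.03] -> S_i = -4.29 + 3.58*i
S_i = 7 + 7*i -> [7, 14, 21, 28, 35]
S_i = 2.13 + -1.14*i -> [2.13, 0.99, -0.15, -1.29, -2.43]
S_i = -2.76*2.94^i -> [-2.76, -8.11, -23.86, -70.14, -206.2]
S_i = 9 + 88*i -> [9, 97, 185, 273, 361]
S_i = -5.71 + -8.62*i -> [-5.71, -14.33, -22.95, -31.57, -40.19]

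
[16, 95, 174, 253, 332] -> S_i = 16 + 79*i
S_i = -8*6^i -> [-8, -48, -288, -1728, -10368]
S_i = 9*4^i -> [9, 36, 144, 576, 2304]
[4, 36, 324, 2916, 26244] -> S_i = 4*9^i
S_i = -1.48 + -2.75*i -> [-1.48, -4.23, -6.98, -9.73, -12.48]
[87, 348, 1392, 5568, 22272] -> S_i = 87*4^i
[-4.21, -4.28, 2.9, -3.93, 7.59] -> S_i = Random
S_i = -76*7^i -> [-76, -532, -3724, -26068, -182476]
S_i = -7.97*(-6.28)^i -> [-7.97, 50.05, -314.32, 1973.96, -12396.44]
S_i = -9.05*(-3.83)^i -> [-9.05, 34.66, -132.75, 508.45, -1947.35]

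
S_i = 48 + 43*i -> [48, 91, 134, 177, 220]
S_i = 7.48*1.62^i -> [7.48, 12.12, 19.63, 31.8, 51.52]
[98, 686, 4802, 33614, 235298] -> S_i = 98*7^i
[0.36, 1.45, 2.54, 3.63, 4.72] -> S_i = 0.36 + 1.09*i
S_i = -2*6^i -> [-2, -12, -72, -432, -2592]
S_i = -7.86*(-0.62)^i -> [-7.86, 4.87, -3.02, 1.87, -1.16]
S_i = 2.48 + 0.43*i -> [2.48, 2.91, 3.34, 3.77, 4.2]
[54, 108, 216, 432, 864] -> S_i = 54*2^i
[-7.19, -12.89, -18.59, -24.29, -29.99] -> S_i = -7.19 + -5.70*i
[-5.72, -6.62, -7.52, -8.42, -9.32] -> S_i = -5.72 + -0.90*i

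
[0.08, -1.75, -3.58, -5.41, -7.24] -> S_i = 0.08 + -1.83*i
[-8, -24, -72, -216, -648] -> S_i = -8*3^i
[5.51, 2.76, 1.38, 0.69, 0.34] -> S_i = 5.51*0.50^i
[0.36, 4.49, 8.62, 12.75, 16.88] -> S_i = 0.36 + 4.13*i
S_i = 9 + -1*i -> [9, 8, 7, 6, 5]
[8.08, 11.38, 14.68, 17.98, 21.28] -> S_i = 8.08 + 3.30*i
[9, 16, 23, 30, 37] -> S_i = 9 + 7*i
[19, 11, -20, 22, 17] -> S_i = Random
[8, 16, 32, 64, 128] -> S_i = 8*2^i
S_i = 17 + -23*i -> [17, -6, -29, -52, -75]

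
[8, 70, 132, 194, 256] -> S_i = 8 + 62*i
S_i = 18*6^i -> [18, 108, 648, 3888, 23328]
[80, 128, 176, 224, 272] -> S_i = 80 + 48*i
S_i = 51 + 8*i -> [51, 59, 67, 75, 83]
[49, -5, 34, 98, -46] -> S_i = Random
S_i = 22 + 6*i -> [22, 28, 34, 40, 46]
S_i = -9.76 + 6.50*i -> [-9.76, -3.26, 3.24, 9.74, 16.24]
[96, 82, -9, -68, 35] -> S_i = Random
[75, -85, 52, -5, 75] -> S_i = Random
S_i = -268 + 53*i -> [-268, -215, -162, -109, -56]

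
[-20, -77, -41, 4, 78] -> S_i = Random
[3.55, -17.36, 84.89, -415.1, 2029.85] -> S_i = 3.55*(-4.89)^i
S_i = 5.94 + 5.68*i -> [5.94, 11.62, 17.3, 22.98, 28.66]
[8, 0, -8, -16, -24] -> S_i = 8 + -8*i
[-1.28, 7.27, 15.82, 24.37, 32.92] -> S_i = -1.28 + 8.55*i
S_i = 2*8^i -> [2, 16, 128, 1024, 8192]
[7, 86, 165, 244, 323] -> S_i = 7 + 79*i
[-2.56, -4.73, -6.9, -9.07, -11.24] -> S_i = -2.56 + -2.17*i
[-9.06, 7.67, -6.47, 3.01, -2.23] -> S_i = Random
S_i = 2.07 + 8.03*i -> [2.07, 10.1, 18.13, 26.16, 34.19]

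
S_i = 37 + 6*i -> [37, 43, 49, 55, 61]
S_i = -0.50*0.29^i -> [-0.5, -0.14, -0.04, -0.01, -0.0]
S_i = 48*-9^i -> [48, -432, 3888, -34992, 314928]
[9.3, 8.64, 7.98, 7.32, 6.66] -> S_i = 9.30 + -0.66*i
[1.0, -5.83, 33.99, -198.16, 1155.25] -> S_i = 1.00*(-5.83)^i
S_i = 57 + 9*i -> [57, 66, 75, 84, 93]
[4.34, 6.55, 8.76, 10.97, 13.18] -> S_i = 4.34 + 2.21*i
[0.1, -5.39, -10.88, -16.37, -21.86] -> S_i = 0.10 + -5.49*i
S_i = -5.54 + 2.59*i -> [-5.54, -2.95, -0.36, 2.23, 4.82]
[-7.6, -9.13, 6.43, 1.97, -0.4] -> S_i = Random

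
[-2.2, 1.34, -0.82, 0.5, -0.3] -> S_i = -2.20*(-0.61)^i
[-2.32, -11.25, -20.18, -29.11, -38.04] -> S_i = -2.32 + -8.93*i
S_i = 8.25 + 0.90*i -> [8.25, 9.15, 10.05, 10.95, 11.85]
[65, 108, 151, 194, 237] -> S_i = 65 + 43*i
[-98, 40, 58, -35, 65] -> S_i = Random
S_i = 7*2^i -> [7, 14, 28, 56, 112]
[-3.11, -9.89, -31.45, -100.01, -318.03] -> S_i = -3.11*3.18^i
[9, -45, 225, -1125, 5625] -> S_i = 9*-5^i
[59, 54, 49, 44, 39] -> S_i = 59 + -5*i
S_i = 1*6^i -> [1, 6, 36, 216, 1296]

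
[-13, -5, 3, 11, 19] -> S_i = -13 + 8*i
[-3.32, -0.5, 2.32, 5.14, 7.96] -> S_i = -3.32 + 2.82*i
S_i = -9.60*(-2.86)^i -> [-9.6, 27.46, -78.52, 224.58, -642.3]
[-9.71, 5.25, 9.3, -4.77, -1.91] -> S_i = Random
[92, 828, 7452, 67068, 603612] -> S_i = 92*9^i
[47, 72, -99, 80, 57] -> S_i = Random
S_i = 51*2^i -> [51, 102, 204, 408, 816]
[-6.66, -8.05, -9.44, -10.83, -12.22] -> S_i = -6.66 + -1.39*i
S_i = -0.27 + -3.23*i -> [-0.27, -3.5, -6.73, -9.96, -13.19]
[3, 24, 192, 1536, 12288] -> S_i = 3*8^i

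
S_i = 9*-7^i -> [9, -63, 441, -3087, 21609]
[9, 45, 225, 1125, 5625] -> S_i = 9*5^i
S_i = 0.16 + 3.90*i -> [0.16, 4.06, 7.96, 11.86, 15.76]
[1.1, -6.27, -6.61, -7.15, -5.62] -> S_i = Random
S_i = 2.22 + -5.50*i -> [2.22, -3.28, -8.78, -14.28, -19.78]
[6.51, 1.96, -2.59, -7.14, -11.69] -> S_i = 6.51 + -4.55*i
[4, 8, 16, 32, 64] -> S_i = 4*2^i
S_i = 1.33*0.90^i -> [1.33, 1.2, 1.08, 0.97, 0.87]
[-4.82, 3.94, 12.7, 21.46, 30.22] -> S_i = -4.82 + 8.76*i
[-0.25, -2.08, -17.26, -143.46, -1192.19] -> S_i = -0.25*8.31^i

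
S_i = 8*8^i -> [8, 64, 512, 4096, 32768]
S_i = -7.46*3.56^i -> [-7.46, -26.56, -94.55, -336.58, -1198.23]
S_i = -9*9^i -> [-9, -81, -729, -6561, -59049]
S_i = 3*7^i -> [3, 21, 147, 1029, 7203]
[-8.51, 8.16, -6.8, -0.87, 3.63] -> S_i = Random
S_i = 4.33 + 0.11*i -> [4.33, 4.44, 4.55, 4.66, 4.77]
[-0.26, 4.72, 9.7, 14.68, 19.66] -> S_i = -0.26 + 4.98*i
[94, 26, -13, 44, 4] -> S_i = Random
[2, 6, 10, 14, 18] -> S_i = 2 + 4*i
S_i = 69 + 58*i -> [69, 127, 185, 243, 301]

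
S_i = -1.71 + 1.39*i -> [-1.71, -0.32, 1.07, 2.46, 3.85]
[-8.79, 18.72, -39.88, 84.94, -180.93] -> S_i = -8.79*(-2.13)^i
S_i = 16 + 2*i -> [16, 18, 20, 22, 24]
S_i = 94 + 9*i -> [94, 103, 112, 121, 130]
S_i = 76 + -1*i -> [76, 75, 74, 73, 72]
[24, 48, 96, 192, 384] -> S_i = 24*2^i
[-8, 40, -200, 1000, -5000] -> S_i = -8*-5^i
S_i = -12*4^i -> [-12, -48, -192, -768, -3072]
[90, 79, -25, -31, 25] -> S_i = Random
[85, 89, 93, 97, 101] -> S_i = 85 + 4*i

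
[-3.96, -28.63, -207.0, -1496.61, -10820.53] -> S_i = -3.96*7.23^i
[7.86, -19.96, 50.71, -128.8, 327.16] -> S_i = 7.86*(-2.54)^i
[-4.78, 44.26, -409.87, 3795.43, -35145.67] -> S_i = -4.78*(-9.26)^i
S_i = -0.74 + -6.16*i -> [-0.74, -6.9, -13.06, -19.22, -25.38]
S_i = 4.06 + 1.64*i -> [4.06, 5.7, 7.34, 8.98, 10.62]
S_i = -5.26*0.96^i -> [-5.26, -5.05, -4.85, -4.65, -4.47]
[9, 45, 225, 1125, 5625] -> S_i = 9*5^i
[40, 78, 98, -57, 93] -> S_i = Random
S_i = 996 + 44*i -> [996, 1040, 1084, 1128, 1172]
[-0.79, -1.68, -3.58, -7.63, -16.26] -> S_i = -0.79*2.13^i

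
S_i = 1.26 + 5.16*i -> [1.26, 6.42, 11.58, 16.74, 21.9]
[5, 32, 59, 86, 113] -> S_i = 5 + 27*i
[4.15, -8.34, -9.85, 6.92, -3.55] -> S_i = Random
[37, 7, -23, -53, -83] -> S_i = 37 + -30*i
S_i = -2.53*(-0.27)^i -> [-2.53, 0.68, -0.18, 0.05, -0.01]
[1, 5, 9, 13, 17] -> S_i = 1 + 4*i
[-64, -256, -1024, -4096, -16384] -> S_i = -64*4^i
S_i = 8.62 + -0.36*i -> [8.62, 8.26, 7.9, 7.54, 7.18]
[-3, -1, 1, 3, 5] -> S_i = -3 + 2*i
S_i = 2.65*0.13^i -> [2.65, 0.34, 0.04, 0.01, 0.0]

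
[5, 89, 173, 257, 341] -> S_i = 5 + 84*i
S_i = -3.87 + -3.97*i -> [-3.87, -7.84, -11.81, -15.78, -19.75]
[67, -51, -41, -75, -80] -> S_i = Random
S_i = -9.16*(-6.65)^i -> [-9.16, 60.91, -405.08, 2693.77, -17913.57]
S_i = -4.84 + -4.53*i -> [-4.84, -9.37, -13.9, -18.43, -22.96]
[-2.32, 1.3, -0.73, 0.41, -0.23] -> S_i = -2.32*(-0.56)^i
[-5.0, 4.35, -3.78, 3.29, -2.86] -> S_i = -5.00*(-0.87)^i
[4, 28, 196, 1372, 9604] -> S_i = 4*7^i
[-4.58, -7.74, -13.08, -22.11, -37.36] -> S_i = -4.58*1.69^i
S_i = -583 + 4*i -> [-583, -579, -575, -571, -567]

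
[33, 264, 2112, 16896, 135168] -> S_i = 33*8^i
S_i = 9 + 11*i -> [9, 20, 31, 42, 53]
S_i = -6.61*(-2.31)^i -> [-6.61, 15.27, -35.27, 81.48, -188.21]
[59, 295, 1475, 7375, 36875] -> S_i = 59*5^i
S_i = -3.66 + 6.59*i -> [-3.66, 2.93, 9.52, 16.11, 22.7]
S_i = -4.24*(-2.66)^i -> [-4.24, 11.28, -30.0, 79.8, -212.27]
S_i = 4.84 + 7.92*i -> [4.84, 12.76, 20.68, 28.6, 36.52]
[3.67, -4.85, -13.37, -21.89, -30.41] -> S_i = 3.67 + -8.52*i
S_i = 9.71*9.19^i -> [9.71, 89.23, 820.07, 7536.43, 69259.81]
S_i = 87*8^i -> [87, 696, 5568, 44544, 356352]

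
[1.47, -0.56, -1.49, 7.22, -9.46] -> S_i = Random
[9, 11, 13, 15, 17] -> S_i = 9 + 2*i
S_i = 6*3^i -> [6, 18, 54, 162, 486]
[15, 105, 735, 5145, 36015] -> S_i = 15*7^i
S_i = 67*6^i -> [67, 402, 2412, 14472, 86832]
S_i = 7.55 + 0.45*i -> [7.55, 8.0, 8.45, 8.9, 9.35]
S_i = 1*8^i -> [1, 8, 64, 512, 4096]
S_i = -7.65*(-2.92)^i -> [-7.65, 22.34, -65.23, 190.46, -556.15]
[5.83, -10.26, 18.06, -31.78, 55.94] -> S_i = 5.83*(-1.76)^i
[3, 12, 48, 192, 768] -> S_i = 3*4^i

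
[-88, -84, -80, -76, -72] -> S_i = -88 + 4*i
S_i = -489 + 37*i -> [-489, -452, -415, -378, -341]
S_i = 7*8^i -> [7, 56, 448, 3584, 28672]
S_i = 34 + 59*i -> [34, 93, 152, 211, 270]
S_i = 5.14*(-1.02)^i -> [5.14, -5.24, 5.35, -5.45, 5.56]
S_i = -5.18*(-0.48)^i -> [-5.18, 2.49, -1.19, 0.57, -0.27]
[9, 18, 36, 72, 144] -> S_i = 9*2^i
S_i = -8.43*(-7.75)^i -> [-8.43, 65.33, -506.33, 3924.03, -30411.26]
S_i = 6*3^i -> [6, 18, 54, 162, 486]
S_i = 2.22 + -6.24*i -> [2.22, -4.02, -10.26, -16.5, -22.74]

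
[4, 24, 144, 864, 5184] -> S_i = 4*6^i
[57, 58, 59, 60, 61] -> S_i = 57 + 1*i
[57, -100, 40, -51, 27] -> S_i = Random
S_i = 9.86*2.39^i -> [9.86, 23.57, 56.32, 134.61, 321.71]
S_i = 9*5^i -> [9, 45, 225, 1125, 5625]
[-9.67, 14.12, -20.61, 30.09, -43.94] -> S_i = -9.67*(-1.46)^i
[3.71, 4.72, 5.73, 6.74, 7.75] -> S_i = 3.71 + 1.01*i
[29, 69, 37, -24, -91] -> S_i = Random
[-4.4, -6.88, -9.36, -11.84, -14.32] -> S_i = -4.40 + -2.48*i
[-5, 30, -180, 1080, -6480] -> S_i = -5*-6^i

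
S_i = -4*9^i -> [-4, -36, -324, -2916, -26244]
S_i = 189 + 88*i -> [189, 277, 365, 453, 541]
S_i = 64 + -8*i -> [64, 56, 48, 40, 32]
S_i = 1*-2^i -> [1, -2, 4, -8, 16]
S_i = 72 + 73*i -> [72, 145, 218, 291, 364]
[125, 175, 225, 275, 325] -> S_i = 125 + 50*i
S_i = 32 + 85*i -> [32, 117, 202, 287, 372]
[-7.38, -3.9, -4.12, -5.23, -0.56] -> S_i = Random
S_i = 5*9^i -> [5, 45, 405, 3645, 32805]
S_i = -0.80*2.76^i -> [-0.8, -2.21, -6.09, -16.82, -46.42]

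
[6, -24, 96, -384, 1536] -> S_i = 6*-4^i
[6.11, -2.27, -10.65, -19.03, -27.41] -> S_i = 6.11 + -8.38*i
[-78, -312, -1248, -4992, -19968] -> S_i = -78*4^i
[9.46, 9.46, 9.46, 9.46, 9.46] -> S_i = 9.46*1.00^i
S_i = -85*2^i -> [-85, -170, -340, -680, -1360]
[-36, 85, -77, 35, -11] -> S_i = Random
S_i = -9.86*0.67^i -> [-9.86, -6.61, -4.43, -2.97, -1.99]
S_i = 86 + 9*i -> [86, 95, 104, 113, 122]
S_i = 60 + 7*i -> [60, 67, 74, 81, 88]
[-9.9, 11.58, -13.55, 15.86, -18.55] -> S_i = -9.90*(-1.17)^i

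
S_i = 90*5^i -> [90, 450, 2250, 11250, 56250]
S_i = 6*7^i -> [6, 42, 294, 2058, 14406]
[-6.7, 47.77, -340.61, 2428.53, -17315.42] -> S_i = -6.70*(-7.13)^i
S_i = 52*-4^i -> [52, -208, 832, -3328, 13312]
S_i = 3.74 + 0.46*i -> [3.74, 4.2, 4.66, 5.12, 5.58]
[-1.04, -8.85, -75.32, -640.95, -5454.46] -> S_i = -1.04*8.51^i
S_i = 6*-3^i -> [6, -18, 54, -162, 486]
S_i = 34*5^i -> [34, 170, 850, 4250, 21250]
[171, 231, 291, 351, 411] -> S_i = 171 + 60*i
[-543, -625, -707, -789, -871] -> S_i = -543 + -82*i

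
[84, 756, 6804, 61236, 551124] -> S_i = 84*9^i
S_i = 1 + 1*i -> [1, 2, 3, 4, 5]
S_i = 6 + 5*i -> [6, 11, 16, 21, 26]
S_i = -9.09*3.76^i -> [-9.09, -34.18, -128.51, -483.2, -1816.83]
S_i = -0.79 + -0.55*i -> [-0.79, -1.34, -1.89, -2.44, -2.99]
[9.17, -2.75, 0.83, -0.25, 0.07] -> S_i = 9.17*(-0.30)^i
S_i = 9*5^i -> [9, 45, 225, 1125, 5625]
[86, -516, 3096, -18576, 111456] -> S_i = 86*-6^i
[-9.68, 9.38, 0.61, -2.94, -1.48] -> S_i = Random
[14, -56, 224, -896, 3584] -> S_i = 14*-4^i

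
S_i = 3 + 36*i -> [3, 39, 75, 111, 147]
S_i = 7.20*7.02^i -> [7.2, 50.54, 354.82, 2490.83, 17485.62]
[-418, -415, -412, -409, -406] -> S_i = -418 + 3*i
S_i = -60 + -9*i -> [-60, -69, -78, -87, -96]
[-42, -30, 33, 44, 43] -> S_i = Random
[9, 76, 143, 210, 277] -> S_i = 9 + 67*i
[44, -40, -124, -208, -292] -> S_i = 44 + -84*i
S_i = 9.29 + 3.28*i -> [9.29, 12.57, 15.85, 19.13, 22.41]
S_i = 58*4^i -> [58, 232, 928, 3712, 14848]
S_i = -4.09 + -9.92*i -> [-4.09, -14.01, -23.93, -33.85, -43.77]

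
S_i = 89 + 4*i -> [89, 93, 97, 101, 105]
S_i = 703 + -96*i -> [703, 607, 511, 415, 319]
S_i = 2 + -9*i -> [2, -7, -16, -25, -34]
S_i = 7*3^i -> [7, 21, 63, 189, 567]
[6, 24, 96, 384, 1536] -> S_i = 6*4^i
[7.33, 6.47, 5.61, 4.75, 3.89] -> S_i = 7.33 + -0.86*i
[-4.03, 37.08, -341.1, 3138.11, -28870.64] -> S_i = -4.03*(-9.20)^i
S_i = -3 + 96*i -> [-3, 93, 189, 285, 381]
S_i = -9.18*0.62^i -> [-9.18, -5.69, -3.53, -2.19, -1.36]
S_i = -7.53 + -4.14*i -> [-7.53, -11.67, -15.81, -19.95, -24.09]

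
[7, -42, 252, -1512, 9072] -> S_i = 7*-6^i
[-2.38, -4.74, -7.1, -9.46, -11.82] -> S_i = -2.38 + -2.36*i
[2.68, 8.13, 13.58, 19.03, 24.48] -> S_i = 2.68 + 5.45*i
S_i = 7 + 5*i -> [7, 12, 17, 22, 27]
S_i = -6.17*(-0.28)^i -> [-6.17, 1.73, -0.48, 0.14, -0.04]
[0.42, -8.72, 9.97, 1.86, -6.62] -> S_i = Random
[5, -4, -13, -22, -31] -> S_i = 5 + -9*i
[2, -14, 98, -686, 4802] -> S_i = 2*-7^i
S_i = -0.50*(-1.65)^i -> [-0.5, 0.82, -1.36, 2.25, -3.71]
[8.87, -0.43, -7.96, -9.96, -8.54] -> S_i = Random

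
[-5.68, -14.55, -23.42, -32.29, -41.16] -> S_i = -5.68 + -8.87*i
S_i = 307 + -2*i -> [307, 305, 303, 301, 299]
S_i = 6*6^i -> [6, 36, 216, 1296, 7776]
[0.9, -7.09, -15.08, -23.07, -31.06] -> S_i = 0.90 + -7.99*i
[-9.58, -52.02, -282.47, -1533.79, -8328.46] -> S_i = -9.58*5.43^i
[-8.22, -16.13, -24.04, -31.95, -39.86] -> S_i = -8.22 + -7.91*i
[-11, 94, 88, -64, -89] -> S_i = Random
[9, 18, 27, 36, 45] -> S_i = 9 + 9*i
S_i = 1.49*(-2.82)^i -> [1.49, -4.2, 11.85, -33.41, 94.23]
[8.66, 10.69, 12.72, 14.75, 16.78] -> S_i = 8.66 + 2.03*i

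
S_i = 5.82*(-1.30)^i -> [5.82, -7.57, 9.84, -12.79, 16.62]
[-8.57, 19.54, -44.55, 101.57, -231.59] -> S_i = -8.57*(-2.28)^i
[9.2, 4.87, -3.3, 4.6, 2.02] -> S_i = Random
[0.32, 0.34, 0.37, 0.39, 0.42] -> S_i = 0.32*1.07^i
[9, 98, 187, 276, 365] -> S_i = 9 + 89*i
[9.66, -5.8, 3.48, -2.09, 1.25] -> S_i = 9.66*(-0.60)^i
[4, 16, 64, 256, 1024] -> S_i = 4*4^i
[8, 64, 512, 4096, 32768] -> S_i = 8*8^i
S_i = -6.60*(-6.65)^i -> [-6.6, 43.89, -291.87, 1940.93, -12907.15]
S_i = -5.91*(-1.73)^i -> [-5.91, 10.22, -17.69, 30.6, -52.94]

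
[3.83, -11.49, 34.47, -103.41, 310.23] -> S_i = 3.83*(-3.00)^i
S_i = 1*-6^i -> [1, -6, 36, -216, 1296]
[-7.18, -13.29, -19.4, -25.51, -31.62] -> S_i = -7.18 + -6.11*i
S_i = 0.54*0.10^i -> [0.54, 0.05, 0.01, 0.0, 0.0]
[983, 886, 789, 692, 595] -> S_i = 983 + -97*i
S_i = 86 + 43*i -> [86, 129, 172, 215, 258]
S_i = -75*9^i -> [-75, -675, -6075, -54675, -492075]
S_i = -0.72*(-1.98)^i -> [-0.72, 1.43, -2.82, 5.59, -11.07]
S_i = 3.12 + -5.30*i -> [3.12, -2.18, -7.48, -12.78, -18.08]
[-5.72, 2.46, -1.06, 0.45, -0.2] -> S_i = -5.72*(-0.43)^i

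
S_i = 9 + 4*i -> [9, 13, 17, 21, 25]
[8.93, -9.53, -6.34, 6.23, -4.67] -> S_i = Random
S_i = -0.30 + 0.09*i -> [-0.3, -0.21, -0.12, -0.03, 0.06]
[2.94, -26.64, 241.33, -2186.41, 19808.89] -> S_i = 2.94*(-9.06)^i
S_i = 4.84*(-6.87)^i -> [4.84, -33.25, 228.43, -1569.33, 10781.33]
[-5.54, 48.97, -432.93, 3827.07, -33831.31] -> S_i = -5.54*(-8.84)^i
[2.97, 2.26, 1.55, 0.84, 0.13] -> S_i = 2.97 + -0.71*i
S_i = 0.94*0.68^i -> [0.94, 0.64, 0.43, 0.3, 0.2]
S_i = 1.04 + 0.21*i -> [1.04, 1.25, 1.46, 1.67, 1.88]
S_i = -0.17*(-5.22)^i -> [-0.17, 0.89, -4.63, 24.18, -126.22]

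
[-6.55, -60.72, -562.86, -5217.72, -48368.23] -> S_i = -6.55*9.27^i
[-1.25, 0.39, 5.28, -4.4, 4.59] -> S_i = Random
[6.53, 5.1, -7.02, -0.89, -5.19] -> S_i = Random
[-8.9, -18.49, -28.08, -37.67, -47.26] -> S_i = -8.90 + -9.59*i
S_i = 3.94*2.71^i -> [3.94, 10.68, 28.94, 78.42, 212.51]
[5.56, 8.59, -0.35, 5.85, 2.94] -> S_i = Random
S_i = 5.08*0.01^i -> [5.08, 0.05, 0.0, 0.0, 0.0]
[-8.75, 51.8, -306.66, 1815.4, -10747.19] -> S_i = -8.75*(-5.92)^i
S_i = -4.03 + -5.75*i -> [-4.03, -9.78, -15.53, -21.28, -27.03]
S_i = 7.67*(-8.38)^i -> [7.67, -64.27, 538.62, -4513.65, 37824.35]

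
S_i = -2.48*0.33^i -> [-2.48, -0.82, -0.27, -0.09, -0.03]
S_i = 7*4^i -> [7, 28, 112, 448, 1792]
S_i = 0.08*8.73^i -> [0.08, 0.7, 6.1, 53.23, 464.67]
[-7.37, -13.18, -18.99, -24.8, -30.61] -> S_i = -7.37 + -5.81*i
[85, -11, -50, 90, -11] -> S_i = Random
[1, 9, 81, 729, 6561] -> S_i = 1*9^i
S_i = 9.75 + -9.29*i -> [9.75, 0.46, -8.83, -18.12, -27.41]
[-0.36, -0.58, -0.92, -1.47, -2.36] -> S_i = -0.36*1.60^i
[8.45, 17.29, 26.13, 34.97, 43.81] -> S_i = 8.45 + 8.84*i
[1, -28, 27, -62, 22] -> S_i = Random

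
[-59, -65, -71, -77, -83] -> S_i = -59 + -6*i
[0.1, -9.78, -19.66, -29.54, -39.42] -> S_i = 0.10 + -9.88*i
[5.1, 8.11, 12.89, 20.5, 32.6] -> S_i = 5.10*1.59^i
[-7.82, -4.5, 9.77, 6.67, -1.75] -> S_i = Random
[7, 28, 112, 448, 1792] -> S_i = 7*4^i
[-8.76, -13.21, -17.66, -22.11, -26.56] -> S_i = -8.76 + -4.45*i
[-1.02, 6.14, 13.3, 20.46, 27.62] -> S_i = -1.02 + 7.16*i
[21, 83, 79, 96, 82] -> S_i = Random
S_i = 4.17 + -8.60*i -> [4.17, -4.43, -13.03, -21.63, -30.23]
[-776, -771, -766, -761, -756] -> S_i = -776 + 5*i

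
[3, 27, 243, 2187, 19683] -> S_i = 3*9^i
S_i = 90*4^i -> [90, 360, 1440, 5760, 23040]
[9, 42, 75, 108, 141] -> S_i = 9 + 33*i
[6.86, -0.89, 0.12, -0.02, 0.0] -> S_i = 6.86*(-0.13)^i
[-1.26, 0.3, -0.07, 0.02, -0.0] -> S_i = -1.26*(-0.24)^i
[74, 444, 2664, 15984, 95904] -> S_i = 74*6^i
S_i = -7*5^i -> [-7, -35, -175, -875, -4375]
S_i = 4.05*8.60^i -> [4.05, 34.83, 299.54, 2576.03, 22153.83]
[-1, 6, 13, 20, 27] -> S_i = -1 + 7*i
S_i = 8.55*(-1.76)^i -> [8.55, -15.05, 26.48, -46.61, 82.04]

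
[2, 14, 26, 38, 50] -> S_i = 2 + 12*i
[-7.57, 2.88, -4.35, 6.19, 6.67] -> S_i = Random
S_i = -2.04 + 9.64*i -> [-2.04, 7.6, 17.24, 26.88, 36.52]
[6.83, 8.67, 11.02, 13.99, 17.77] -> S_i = 6.83*1.27^i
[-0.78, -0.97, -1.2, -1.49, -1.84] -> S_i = -0.78*1.24^i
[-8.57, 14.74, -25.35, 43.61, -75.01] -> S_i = -8.57*(-1.72)^i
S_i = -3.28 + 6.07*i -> [-3.28, 2.79, 8.86, 14.93, 21.0]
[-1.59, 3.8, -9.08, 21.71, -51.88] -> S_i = -1.59*(-2.39)^i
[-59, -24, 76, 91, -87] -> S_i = Random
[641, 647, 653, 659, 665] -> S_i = 641 + 6*i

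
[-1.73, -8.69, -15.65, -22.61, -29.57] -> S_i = -1.73 + -6.96*i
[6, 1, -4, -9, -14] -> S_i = 6 + -5*i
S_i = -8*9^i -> [-8, -72, -648, -5832, -52488]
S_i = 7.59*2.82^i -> [7.59, 21.4, 60.36, 170.21, 480.0]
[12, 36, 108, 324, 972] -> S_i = 12*3^i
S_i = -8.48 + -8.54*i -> [-8.48, -17.02, -25.56, -34.1, -42.64]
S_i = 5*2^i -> [5, 10, 20, 40, 80]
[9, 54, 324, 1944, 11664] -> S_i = 9*6^i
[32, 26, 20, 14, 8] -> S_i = 32 + -6*i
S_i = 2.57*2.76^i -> [2.57, 7.09, 19.58, 54.03, 149.13]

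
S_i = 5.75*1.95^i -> [5.75, 11.21, 21.86, 42.64, 83.14]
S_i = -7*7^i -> [-7, -49, -343, -2401, -16807]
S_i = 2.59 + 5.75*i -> [2.59, 8.34, 14.09, 19.84, 25.59]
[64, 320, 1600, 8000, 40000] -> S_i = 64*5^i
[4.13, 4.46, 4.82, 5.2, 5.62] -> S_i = 4.13*1.08^i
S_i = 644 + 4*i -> [644, 648, 652, 656, 660]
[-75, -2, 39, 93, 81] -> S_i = Random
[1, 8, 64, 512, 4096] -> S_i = 1*8^i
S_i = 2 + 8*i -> [2, 10, 18, 26, 34]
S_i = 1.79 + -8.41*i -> [1.79, -6.62, -15.03, -23.44, -31.85]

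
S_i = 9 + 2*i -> [9, 11, 13, 15, 17]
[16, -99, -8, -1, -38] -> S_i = Random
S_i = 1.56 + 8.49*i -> [1.56, 10.05, 18.54, 27.03, 35.52]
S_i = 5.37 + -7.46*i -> [5.37, -2.09, -9.55, -17.01, -24.47]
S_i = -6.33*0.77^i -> [-6.33, -4.87, -3.75, -2.89, -2.23]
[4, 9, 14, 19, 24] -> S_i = 4 + 5*i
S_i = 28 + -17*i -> [28, 11, -6, -23, -40]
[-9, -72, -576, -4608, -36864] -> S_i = -9*8^i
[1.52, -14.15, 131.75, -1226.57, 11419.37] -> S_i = 1.52*(-9.31)^i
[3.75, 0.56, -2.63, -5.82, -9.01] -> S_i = 3.75 + -3.19*i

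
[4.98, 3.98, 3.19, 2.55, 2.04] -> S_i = 4.98*0.80^i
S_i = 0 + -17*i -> [0, -17, -34, -51, -68]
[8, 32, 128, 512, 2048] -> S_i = 8*4^i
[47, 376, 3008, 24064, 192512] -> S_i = 47*8^i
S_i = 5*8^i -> [5, 40, 320, 2560, 20480]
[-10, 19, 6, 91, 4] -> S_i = Random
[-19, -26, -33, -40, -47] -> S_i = -19 + -7*i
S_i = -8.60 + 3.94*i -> [-8.6, -4.66, -0.72, 3.22, 7.16]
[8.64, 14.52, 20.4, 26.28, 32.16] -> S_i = 8.64 + 5.88*i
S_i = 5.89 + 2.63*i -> [5.89, 8.52, 11.15, 13.78, 16.41]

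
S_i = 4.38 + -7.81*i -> [4.38, -3.43, -11.24, -19.05, -26.86]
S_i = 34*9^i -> [34, 306, 2754, 24786, 223074]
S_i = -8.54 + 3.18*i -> [-8.54, -5.36, -2.18, 1.0, 4.18]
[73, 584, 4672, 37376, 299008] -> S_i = 73*8^i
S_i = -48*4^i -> [-48, -192, -768, -3072, -12288]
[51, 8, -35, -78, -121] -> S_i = 51 + -43*i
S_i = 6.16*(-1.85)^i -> [6.16, -11.4, 21.08, -39.0, 72.16]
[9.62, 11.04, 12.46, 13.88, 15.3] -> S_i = 9.62 + 1.42*i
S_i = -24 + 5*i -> [-24, -19, -14, -9, -4]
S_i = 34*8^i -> [34, 272, 2176, 17408, 139264]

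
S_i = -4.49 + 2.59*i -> [-4.49, -1.9, 0.69, 3.28, 5.87]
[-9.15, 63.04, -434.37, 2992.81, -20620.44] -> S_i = -9.15*(-6.89)^i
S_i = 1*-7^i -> [1, -7, 49, -343, 2401]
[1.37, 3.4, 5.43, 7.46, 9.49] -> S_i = 1.37 + 2.03*i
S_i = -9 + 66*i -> [-9, 57, 123, 189, 255]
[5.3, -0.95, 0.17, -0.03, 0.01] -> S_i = 5.30*(-0.18)^i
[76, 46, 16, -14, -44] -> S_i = 76 + -30*i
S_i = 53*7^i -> [53, 371, 2597, 18179, 127253]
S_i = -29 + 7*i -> [-29, -22, -15, -8, -1]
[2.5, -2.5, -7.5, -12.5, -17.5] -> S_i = 2.50 + -5.00*i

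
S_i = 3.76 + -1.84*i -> [3.76, 1.92, 0.08, -1.76, -3.6]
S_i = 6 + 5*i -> [6, 11, 16, 21, 26]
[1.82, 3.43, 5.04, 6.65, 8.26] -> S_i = 1.82 + 1.61*i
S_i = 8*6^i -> [8, 48, 288, 1728, 10368]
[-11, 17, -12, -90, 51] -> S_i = Random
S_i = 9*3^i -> [9, 27, 81, 243, 729]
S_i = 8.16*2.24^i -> [8.16, 18.28, 40.94, 91.71, 205.44]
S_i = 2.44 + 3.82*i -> [2.44, 6.26, 10.08, 13.9, 17.72]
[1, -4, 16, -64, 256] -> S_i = 1*-4^i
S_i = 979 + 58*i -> [979, 1037, 1095, 1153, 1211]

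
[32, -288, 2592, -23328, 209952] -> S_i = 32*-9^i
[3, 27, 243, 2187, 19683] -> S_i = 3*9^i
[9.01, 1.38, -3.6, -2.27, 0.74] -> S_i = Random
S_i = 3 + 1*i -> [3, 4, 5, 6, 7]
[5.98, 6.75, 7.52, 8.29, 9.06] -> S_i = 5.98 + 0.77*i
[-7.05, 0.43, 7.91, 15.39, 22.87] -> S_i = -7.05 + 7.48*i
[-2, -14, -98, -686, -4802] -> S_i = -2*7^i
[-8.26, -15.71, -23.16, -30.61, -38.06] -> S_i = -8.26 + -7.45*i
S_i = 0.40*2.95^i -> [0.4, 1.18, 3.48, 10.27, 30.29]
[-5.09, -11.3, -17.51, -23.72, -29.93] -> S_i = -5.09 + -6.21*i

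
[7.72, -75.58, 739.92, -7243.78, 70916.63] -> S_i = 7.72*(-9.79)^i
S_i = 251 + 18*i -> [251, 269, 287, 305, 323]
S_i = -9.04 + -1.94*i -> [-9.04, -10.98, -12.92, -14.86, -16.8]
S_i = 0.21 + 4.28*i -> [0.21, 4.49, 8.77, 13.05, 17.33]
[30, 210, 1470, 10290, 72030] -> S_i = 30*7^i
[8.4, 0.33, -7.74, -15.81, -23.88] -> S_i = 8.40 + -8.07*i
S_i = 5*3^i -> [5, 15, 45, 135, 405]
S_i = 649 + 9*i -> [649, 658, 667, 676, 685]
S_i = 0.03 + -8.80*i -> [0.03, -8.77, -17.57, -26.37, -35.17]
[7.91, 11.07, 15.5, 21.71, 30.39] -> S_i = 7.91*1.40^i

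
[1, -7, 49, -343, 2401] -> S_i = 1*-7^i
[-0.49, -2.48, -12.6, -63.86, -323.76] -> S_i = -0.49*5.07^i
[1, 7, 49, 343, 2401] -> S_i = 1*7^i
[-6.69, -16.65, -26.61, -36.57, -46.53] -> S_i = -6.69 + -9.96*i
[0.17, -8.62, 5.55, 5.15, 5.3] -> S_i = Random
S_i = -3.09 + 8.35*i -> [-3.09, 5.26, 13.61, 21.96, 30.31]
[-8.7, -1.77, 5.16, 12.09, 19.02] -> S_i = -8.70 + 6.93*i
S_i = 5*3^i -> [5, 15, 45, 135, 405]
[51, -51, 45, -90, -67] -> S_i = Random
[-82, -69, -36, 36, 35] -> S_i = Random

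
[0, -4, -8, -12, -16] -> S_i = 0 + -4*i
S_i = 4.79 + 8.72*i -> [4.79, 13.51, 22.23, 30.95, 39.67]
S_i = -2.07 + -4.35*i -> [-2.07, -6.42, -10.77, -15.12, -19.47]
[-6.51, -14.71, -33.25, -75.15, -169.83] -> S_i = -6.51*2.26^i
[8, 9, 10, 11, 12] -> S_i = 8 + 1*i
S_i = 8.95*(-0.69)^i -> [8.95, -6.18, 4.26, -2.94, 2.03]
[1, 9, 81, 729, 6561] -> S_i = 1*9^i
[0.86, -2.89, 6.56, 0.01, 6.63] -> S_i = Random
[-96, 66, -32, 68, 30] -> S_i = Random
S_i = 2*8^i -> [2, 16, 128, 1024, 8192]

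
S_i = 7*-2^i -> [7, -14, 28, -56, 112]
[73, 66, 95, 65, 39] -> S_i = Random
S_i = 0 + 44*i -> [0, 44, 88, 132, 176]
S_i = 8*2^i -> [8, 16, 32, 64, 128]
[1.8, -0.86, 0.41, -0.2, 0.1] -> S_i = 1.80*(-0.48)^i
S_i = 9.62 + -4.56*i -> [9.62, 5.06, 0.5, -4.06, -8.62]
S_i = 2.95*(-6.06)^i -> [2.95, -17.88, 108.33, -656.51, 3978.44]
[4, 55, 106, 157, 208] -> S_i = 4 + 51*i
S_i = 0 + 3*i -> [0, 3, 6, 9, 12]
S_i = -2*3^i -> [-2, -6, -18, -54, -162]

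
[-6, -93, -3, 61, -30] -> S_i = Random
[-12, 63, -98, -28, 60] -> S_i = Random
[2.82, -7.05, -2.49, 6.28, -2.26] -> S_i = Random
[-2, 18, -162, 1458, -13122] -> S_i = -2*-9^i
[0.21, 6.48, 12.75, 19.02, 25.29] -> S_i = 0.21 + 6.27*i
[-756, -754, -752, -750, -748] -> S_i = -756 + 2*i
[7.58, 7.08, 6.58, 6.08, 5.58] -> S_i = 7.58 + -0.50*i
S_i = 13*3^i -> [13, 39, 117, 351, 1053]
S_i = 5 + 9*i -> [5, 14, 23, 32, 41]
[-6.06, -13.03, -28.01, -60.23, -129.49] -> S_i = -6.06*2.15^i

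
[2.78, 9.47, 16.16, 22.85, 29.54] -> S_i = 2.78 + 6.69*i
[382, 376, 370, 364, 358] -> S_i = 382 + -6*i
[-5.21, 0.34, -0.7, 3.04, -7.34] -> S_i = Random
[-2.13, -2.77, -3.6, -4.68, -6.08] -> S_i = -2.13*1.30^i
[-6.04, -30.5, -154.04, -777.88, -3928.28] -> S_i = -6.04*5.05^i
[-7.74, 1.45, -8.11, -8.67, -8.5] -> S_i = Random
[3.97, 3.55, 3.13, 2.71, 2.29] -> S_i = 3.97 + -0.42*i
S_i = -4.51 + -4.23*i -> [-4.51, -8.74, -12.97, -17.2, -21.43]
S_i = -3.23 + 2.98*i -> [-3.23, -0.25, 2.73, 5.71, 8.69]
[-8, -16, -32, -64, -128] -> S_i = -8*2^i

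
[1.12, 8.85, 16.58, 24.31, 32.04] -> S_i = 1.12 + 7.73*i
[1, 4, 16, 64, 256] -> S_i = 1*4^i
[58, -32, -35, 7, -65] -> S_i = Random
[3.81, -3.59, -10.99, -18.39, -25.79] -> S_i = 3.81 + -7.40*i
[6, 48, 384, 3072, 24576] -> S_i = 6*8^i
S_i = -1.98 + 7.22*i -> [-1.98, 5.24, 12.46, 19.68, 26.9]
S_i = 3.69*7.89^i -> [3.69, 29.11, 229.71, 1812.41, 14299.95]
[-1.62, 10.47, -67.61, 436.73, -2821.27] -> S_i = -1.62*(-6.46)^i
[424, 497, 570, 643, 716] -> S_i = 424 + 73*i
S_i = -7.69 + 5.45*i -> [-7.69, -2.24, 3.21, 8.66, 14.11]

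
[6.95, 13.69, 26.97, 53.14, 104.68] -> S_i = 6.95*1.97^i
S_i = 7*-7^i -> [7, -49, 343, -2401, 16807]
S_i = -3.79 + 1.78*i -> [-3.79, -2.01, -0.23, 1.55, 3.33]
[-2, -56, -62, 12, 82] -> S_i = Random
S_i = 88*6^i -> [88, 528, 3168, 19008, 114048]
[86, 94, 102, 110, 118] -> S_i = 86 + 8*i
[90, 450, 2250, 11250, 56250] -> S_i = 90*5^i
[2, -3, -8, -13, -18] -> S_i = 2 + -5*i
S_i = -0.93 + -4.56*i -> [-0.93, -5.49, -10.05, -14.61, -19.17]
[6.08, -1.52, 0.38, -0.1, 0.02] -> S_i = 6.08*(-0.25)^i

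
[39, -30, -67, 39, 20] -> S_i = Random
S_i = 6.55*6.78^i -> [6.55, 44.41, 301.09, 2041.41, 13840.76]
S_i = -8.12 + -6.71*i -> [-8.12, -14.83, -21.54, -28.25, -34.96]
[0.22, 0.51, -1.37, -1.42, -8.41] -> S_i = Random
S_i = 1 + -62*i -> [1, -61, -123, -185, -247]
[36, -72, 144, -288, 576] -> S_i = 36*-2^i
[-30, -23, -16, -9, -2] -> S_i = -30 + 7*i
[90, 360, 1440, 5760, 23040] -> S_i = 90*4^i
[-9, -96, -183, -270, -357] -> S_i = -9 + -87*i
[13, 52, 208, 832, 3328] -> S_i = 13*4^i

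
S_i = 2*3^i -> [2, 6, 18, 54, 162]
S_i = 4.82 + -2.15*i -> [4.82, 2.67, 0.52, -1.63, -3.78]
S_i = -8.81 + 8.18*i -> [-8.81, -0.63, 7.55, 15.73, 23.91]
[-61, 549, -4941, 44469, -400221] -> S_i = -61*-9^i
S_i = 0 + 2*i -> [0, 2, 4, 6, 8]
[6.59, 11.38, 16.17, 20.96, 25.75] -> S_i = 6.59 + 4.79*i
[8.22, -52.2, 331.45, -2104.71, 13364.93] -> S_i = 8.22*(-6.35)^i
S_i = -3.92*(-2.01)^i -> [-3.92, 7.88, -15.84, 31.83, -63.98]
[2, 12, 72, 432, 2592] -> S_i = 2*6^i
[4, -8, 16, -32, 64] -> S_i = 4*-2^i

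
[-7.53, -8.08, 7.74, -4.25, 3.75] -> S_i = Random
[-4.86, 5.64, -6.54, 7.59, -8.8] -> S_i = -4.86*(-1.16)^i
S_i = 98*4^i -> [98, 392, 1568, 6272, 25088]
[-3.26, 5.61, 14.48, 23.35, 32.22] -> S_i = -3.26 + 8.87*i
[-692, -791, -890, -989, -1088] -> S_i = -692 + -99*i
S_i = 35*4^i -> [35, 140, 560, 2240, 8960]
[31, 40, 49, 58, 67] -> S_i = 31 + 9*i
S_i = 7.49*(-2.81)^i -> [7.49, -21.05, 59.14, -166.19, 466.99]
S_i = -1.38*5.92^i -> [-1.38, -8.17, -48.36, -286.32, -1694.99]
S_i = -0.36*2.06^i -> [-0.36, -0.74, -1.53, -3.15, -6.48]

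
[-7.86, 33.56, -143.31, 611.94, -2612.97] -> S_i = -7.86*(-4.27)^i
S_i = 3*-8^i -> [3, -24, 192, -1536, 12288]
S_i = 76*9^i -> [76, 684, 6156, 55404, 498636]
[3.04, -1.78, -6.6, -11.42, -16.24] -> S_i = 3.04 + -4.82*i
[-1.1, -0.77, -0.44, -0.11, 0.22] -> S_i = -1.10 + 0.33*i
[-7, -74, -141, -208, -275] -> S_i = -7 + -67*i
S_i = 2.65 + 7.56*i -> [2.65, 10.21, 17.77, 25.33, 32.89]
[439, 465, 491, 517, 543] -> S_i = 439 + 26*i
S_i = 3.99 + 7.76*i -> [3.99, 11.75, 19.51, 27.27, 35.03]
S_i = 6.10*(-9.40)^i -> [6.1, -57.34, 539.0, -5066.56, 47625.69]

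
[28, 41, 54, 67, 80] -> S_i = 28 + 13*i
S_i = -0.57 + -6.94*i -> [-0.57, -7.51, -14.45, -21.39, -28.33]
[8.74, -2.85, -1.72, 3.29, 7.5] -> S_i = Random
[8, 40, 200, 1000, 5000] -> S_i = 8*5^i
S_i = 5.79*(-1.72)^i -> [5.79, -9.96, 17.13, -29.46, 50.67]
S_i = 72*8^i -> [72, 576, 4608, 36864, 294912]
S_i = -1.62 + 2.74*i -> [-1.62, 1.12, 3.86, 6.6, 9.34]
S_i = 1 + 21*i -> [1, 22, 43, 64, 85]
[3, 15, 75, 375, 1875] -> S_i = 3*5^i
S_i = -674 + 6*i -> [-674, -668, -662, -656, -650]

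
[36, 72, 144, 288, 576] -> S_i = 36*2^i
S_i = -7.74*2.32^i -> [-7.74, -17.96, -41.66, -96.65, -224.23]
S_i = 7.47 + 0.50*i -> [7.47, 7.97, 8.47, 8.97, 9.47]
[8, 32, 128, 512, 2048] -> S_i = 8*4^i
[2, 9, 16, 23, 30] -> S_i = 2 + 7*i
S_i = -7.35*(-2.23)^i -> [-7.35, 16.39, -36.55, 81.51, -181.76]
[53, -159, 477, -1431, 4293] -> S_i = 53*-3^i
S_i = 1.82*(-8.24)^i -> [1.82, -15.0, 123.57, -1018.25, 8390.35]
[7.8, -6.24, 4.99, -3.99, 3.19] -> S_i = 7.80*(-0.80)^i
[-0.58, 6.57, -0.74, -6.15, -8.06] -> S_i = Random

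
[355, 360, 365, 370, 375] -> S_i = 355 + 5*i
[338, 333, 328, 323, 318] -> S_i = 338 + -5*i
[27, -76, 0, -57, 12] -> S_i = Random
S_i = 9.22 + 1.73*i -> [9.22, 10.95, 12.68, 14.41, 16.14]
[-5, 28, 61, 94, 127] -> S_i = -5 + 33*i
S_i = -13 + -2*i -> [-13, -15, -17, -19, -21]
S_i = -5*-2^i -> [-5, 10, -20, 40, -80]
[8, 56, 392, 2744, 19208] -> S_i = 8*7^i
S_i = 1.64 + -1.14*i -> [1.64, 0.5, -0.64, -1.78, -2.92]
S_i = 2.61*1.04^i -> [2.61, 2.71, 2.82, 2.94, 3.05]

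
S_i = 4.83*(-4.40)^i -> [4.83, -21.25, 93.51, -411.44, 1810.33]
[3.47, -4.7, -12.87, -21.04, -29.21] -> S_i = 3.47 + -8.17*i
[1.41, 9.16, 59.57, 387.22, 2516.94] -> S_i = 1.41*6.50^i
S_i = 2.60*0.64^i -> [2.6, 1.66, 1.06, 0.68, 0.44]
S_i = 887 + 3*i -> [887, 890, 893, 896, 899]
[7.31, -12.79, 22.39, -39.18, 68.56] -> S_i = 7.31*(-1.75)^i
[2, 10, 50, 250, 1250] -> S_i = 2*5^i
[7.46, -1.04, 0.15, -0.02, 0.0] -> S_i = 7.46*(-0.14)^i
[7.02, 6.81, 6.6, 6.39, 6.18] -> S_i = 7.02 + -0.21*i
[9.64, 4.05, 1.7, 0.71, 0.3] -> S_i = 9.64*0.42^i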